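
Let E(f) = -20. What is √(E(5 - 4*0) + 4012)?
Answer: 2*√998 ≈ 63.182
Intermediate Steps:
√(E(5 - 4*0) + 4012) = √(-20 + 4012) = √3992 = 2*√998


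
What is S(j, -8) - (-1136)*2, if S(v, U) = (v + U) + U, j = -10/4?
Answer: 4507/2 ≈ 2253.5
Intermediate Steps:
j = -5/2 (j = -10*¼ = -5/2 ≈ -2.5000)
S(v, U) = v + 2*U (S(v, U) = (U + v) + U = v + 2*U)
S(j, -8) - (-1136)*2 = (-5/2 + 2*(-8)) - (-1136)*2 = (-5/2 - 16) - 142*(-16) = -37/2 + 2272 = 4507/2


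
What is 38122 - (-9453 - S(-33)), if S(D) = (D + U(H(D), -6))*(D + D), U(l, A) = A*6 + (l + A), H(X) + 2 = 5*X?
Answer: 63547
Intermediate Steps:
H(X) = -2 + 5*X
U(l, A) = l + 7*A (U(l, A) = 6*A + (A + l) = l + 7*A)
S(D) = 2*D*(-44 + 6*D) (S(D) = (D + ((-2 + 5*D) + 7*(-6)))*(D + D) = (D + ((-2 + 5*D) - 42))*(2*D) = (D + (-44 + 5*D))*(2*D) = (-44 + 6*D)*(2*D) = 2*D*(-44 + 6*D))
38122 - (-9453 - S(-33)) = 38122 - (-9453 - 4*(-33)*(-22 + 3*(-33))) = 38122 - (-9453 - 4*(-33)*(-22 - 99)) = 38122 - (-9453 - 4*(-33)*(-121)) = 38122 - (-9453 - 1*15972) = 38122 - (-9453 - 15972) = 38122 - 1*(-25425) = 38122 + 25425 = 63547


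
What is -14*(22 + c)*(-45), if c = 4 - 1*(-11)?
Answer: 23310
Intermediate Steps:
c = 15 (c = 4 + 11 = 15)
-14*(22 + c)*(-45) = -14*(22 + 15)*(-45) = -14*37*(-45) = -518*(-45) = 23310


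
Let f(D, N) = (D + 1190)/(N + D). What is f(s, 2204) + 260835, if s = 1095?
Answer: 860496950/3299 ≈ 2.6084e+5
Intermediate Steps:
f(D, N) = (1190 + D)/(D + N)
f(s, 2204) + 260835 = (1190 + 1095)/(1095 + 2204) + 260835 = 2285/3299 + 260835 = 860496950/3299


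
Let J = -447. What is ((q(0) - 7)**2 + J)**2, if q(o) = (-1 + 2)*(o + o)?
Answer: 158404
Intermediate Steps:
q(o) = 2*o (q(o) = 1*(2*o) = 2*o)
((q(0) - 7)**2 + J)**2 = ((2*0 - 7)**2 - 447)**2 = ((0 - 7)**2 - 447)**2 = ((-7)**2 - 447)**2 = (49 - 447)**2 = (-398)**2 = 158404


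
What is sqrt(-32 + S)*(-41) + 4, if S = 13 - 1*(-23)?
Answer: -78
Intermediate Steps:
S = 36 (S = 13 + 23 = 36)
sqrt(-32 + S)*(-41) + 4 = sqrt(-32 + 36)*(-41) + 4 = sqrt(4)*(-41) + 4 = 2*(-41) + 4 = -82 + 4 = -78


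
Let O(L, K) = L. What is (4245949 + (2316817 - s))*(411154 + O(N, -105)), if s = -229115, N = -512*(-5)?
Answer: 2809896256034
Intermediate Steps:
N = 2560
(4245949 + (2316817 - s))*(411154 + O(N, -105)) = (4245949 + (2316817 - 1*(-229115)))*(411154 + 2560) = (4245949 + (2316817 + 229115))*413714 = (4245949 + 2545932)*413714 = 6791881*413714 = 2809896256034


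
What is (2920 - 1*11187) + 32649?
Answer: 24382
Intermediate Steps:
(2920 - 1*11187) + 32649 = (2920 - 11187) + 32649 = -8267 + 32649 = 24382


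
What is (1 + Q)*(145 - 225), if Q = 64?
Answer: -5200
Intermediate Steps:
(1 + Q)*(145 - 225) = (1 + 64)*(145 - 225) = 65*(-80) = -5200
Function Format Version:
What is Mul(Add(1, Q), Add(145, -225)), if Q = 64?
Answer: -5200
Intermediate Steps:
Mul(Add(1, Q), Add(145, -225)) = Mul(Add(1, 64), Add(145, -225)) = Mul(65, -80) = -5200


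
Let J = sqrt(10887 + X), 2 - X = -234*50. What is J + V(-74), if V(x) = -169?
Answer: -169 + 7*sqrt(461) ≈ -18.704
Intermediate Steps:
X = 11702 (X = 2 - (-234)*50 = 2 - 1*(-11700) = 2 + 11700 = 11702)
J = 7*sqrt(461) (J = sqrt(10887 + 11702) = sqrt(22589) = 7*sqrt(461) ≈ 150.30)
J + V(-74) = 7*sqrt(461) - 169 = -169 + 7*sqrt(461)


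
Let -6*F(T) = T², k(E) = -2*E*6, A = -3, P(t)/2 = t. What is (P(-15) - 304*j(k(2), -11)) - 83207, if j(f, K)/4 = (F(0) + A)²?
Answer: -94181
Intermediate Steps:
P(t) = 2*t
k(E) = -12*E
F(T) = -T²/6
j(f, K) = 36 (j(f, K) = 4*(-⅙*0² - 3)² = 4*(-⅙*0 - 3)² = 4*(0 - 3)² = 4*(-3)² = 4*9 = 36)
(P(-15) - 304*j(k(2), -11)) - 83207 = (2*(-15) - 304*36) - 83207 = (-30 - 10944) - 83207 = -10974 - 83207 = -94181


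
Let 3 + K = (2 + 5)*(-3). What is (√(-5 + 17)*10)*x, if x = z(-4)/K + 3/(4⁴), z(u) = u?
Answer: 685*√3/192 ≈ 6.1795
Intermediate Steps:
K = -24 (K = -3 + (2 + 5)*(-3) = -3 + 7*(-3) = -3 - 21 = -24)
x = 137/768 (x = -4/(-24) + 3/(4⁴) = -4*(-1/24) + 3/256 = ⅙ + 3*(1/256) = ⅙ + 3/256 = 137/768 ≈ 0.17839)
(√(-5 + 17)*10)*x = (√(-5 + 17)*10)*(137/768) = (√12*10)*(137/768) = ((2*√3)*10)*(137/768) = (20*√3)*(137/768) = 685*√3/192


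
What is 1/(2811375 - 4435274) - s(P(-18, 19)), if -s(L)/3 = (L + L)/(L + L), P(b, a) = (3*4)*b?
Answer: 4871696/1623899 ≈ 3.0000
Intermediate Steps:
P(b, a) = 12*b
s(L) = -3 (s(L) = -3*(L + L)/(L + L) = -3*2*L/(2*L) = -3*2*L*1/(2*L) = -3*1 = -3)
1/(2811375 - 4435274) - s(P(-18, 19)) = 1/(2811375 - 4435274) - 1*(-3) = 1/(-1623899) + 3 = -1/1623899 + 3 = 4871696/1623899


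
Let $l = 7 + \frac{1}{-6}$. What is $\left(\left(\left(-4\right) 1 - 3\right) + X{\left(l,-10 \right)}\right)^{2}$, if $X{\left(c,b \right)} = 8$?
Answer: $1$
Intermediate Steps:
$l = \frac{41}{6}$ ($l = 7 - \frac{1}{6} = \frac{41}{6} \approx 6.8333$)
$\left(\left(\left(-4\right) 1 - 3\right) + X{\left(l,-10 \right)}\right)^{2} = \left(\left(\left(-4\right) 1 - 3\right) + 8\right)^{2} = \left(\left(-4 - 3\right) + 8\right)^{2} = \left(-7 + 8\right)^{2} = 1^{2} = 1$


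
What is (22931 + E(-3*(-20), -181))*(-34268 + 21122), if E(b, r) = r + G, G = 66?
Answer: -299939136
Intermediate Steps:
E(b, r) = 66 + r (E(b, r) = r + 66 = 66 + r)
(22931 + E(-3*(-20), -181))*(-34268 + 21122) = (22931 + (66 - 181))*(-34268 + 21122) = (22931 - 115)*(-13146) = 22816*(-13146) = -299939136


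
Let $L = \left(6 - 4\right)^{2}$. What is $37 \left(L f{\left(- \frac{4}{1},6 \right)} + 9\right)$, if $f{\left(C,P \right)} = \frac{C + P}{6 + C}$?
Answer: $481$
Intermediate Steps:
$L = 4$ ($L = 2^{2} = 4$)
$f{\left(C,P \right)} = \frac{C + P}{6 + C}$
$37 \left(L f{\left(- \frac{4}{1},6 \right)} + 9\right) = 37 \left(4 \frac{- \frac{4}{1} + 6}{6 - \frac{4}{1}} + 9\right) = 37 \left(4 \frac{\left(-4\right) 1 + 6}{6 - 4} + 9\right) = 37 \left(4 \frac{-4 + 6}{6 - 4} + 9\right) = 37 \left(4 \cdot \frac{1}{2} \cdot 2 + 9\right) = 37 \left(4 \cdot 1 + 9\right) = 37 \left(4 + 9\right) = 37 \cdot 13 = 481$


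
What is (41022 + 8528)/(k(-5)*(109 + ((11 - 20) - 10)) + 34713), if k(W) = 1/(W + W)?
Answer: 24775/17352 ≈ 1.4278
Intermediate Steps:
k(W) = 1/(2*W)
(41022 + 8528)/(k(-5)*(109 + ((11 - 20) - 10)) + 34713) = (41022 + 8528)/(((½)/(-5))*(109 + ((11 - 20) - 10)) + 34713) = 49550/(((½)*(-⅕))*(109 + (-9 - 10)) + 34713) = 49550/(-(109 - 19)/10 + 34713) = 49550/(-⅒*90 + 34713) = 49550/(-9 + 34713) = 49550/34704 = 49550*(1/34704) = 24775/17352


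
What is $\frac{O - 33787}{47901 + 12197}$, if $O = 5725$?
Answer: $- \frac{14031}{30049} \approx -0.46694$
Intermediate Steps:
$\frac{O - 33787}{47901 + 12197} = \frac{5725 - 33787}{47901 + 12197} = - \frac{28062}{60098} = \left(-28062\right) \frac{1}{60098} = - \frac{14031}{30049}$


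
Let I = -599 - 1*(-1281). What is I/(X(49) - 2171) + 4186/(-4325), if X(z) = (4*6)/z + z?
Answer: -289842147/224800525 ≈ -1.2893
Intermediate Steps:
I = 682 (I = -599 + 1281 = 682)
X(z) = z + 24/z (X(z) = 24/z + z = z + 24/z)
I/(X(49) - 2171) + 4186/(-4325) = 682/((49 + 24/49) - 2171) + 4186/(-4325) = 682/((49 + 24*(1/49)) - 2171) + 4186*(-1/4325) = 682/((49 + 24/49) - 2171) - 4186/4325 = 682/(2425/49 - 2171) - 4186/4325 = 682/(-103954/49) - 4186/4325 = 682*(-49/103954) - 4186/4325 = -16709/51977 - 4186/4325 = -289842147/224800525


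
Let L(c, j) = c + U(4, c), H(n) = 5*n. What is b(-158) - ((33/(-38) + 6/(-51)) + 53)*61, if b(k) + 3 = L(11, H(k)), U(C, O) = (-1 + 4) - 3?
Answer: -2044493/646 ≈ -3164.9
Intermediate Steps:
U(C, O) = 0 (U(C, O) = 3 - 3 = 0)
L(c, j) = c (L(c, j) = c + 0 = c)
b(k) = 8 (b(k) = -3 + 11 = 8)
b(-158) - ((33/(-38) + 6/(-51)) + 53)*61 = 8 - ((33/(-38) + 6/(-51)) + 53)*61 = 8 - ((33*(-1/38) + 6*(-1/51)) + 53)*61 = 8 - ((-33/38 - 2/17) + 53)*61 = 8 - (-637/646 + 53)*61 = 8 - 33601*61/646 = 8 - 1*2049661/646 = 8 - 2049661/646 = -2044493/646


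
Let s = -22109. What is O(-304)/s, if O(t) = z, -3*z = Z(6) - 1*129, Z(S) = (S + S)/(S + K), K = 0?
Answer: -127/66327 ≈ -0.0019148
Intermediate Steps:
Z(S) = 2 (Z(S) = (S + S)/(S + 0) = (2*S)/S = 2)
z = 127/3 (z = -(2 - 1*129)/3 = -(2 - 129)/3 = -⅓*(-127) = 127/3 ≈ 42.333)
O(t) = 127/3
O(-304)/s = (127/3)/(-22109) = (127/3)*(-1/22109) = -127/66327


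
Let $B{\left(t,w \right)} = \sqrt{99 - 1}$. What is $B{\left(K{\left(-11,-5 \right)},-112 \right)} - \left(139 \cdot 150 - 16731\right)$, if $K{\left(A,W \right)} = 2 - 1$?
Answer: $-4119 + 7 \sqrt{2} \approx -4109.1$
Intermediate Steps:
$K{\left(A,W \right)} = 1$
$B{\left(t,w \right)} = 7 \sqrt{2}$ ($B{\left(t,w \right)} = \sqrt{99 + \left(-7 + 6\right)} = \sqrt{99 - 1} = \sqrt{98} = 7 \sqrt{2}$)
$B{\left(K{\left(-11,-5 \right)},-112 \right)} - \left(139 \cdot 150 - 16731\right) = 7 \sqrt{2} - \left(139 \cdot 150 - 16731\right) = 7 \sqrt{2} - \left(20850 - 16731\right) = 7 \sqrt{2} - 4119 = -4119 + 7 \sqrt{2}$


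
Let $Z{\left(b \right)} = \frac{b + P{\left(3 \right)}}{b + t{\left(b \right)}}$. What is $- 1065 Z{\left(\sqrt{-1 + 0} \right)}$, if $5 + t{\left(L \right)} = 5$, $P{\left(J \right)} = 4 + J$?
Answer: $-1065 + 7455 i \approx -1065.0 + 7455.0 i$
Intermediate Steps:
$t{\left(L \right)} = 0$ ($t{\left(L \right)} = -5 + 5 = 0$)
$Z{\left(b \right)} = \frac{7 + b}{b}$ ($Z{\left(b \right)} = \frac{b + \left(4 + 3\right)}{b + 0} = \frac{b + 7}{b} = \frac{7 + b}{b}$)
$- 1065 Z{\left(\sqrt{-1 + 0} \right)} = - 1065 \frac{7 + \sqrt{-1 + 0}}{\sqrt{-1 + 0}} = - 1065 \frac{7 + \sqrt{-1}}{\sqrt{-1}} = - 1065 \frac{7 + i}{i} = - 1065 - i \left(7 + i\right) = - 1065 \left(- i \left(7 + i\right)\right) = 1065 i \left(7 + i\right)$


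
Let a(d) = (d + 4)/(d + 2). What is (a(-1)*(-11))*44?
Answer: -1452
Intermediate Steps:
a(d) = (4 + d)/(2 + d)
(a(-1)*(-11))*44 = (((4 - 1)/(2 - 1))*(-11))*44 = ((3/1)*(-11))*44 = ((1*3)*(-11))*44 = (3*(-11))*44 = -33*44 = -1452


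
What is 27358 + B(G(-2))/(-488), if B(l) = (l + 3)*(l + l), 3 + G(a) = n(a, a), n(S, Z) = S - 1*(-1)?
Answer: 1668837/61 ≈ 27358.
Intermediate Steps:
n(S, Z) = 1 + S (n(S, Z) = S + 1 = 1 + S)
G(a) = -2 + a (G(a) = -3 + (1 + a) = -2 + a)
B(l) = 2*l*(3 + l) (B(l) = (3 + l)*(2*l) = 2*l*(3 + l))
27358 + B(G(-2))/(-488) = 27358 + (2*(-2 - 2)*(3 + (-2 - 2)))/(-488) = 27358 + (2*(-4)*(3 - 4))*(-1/488) = 27358 + (2*(-4)*(-1))*(-1/488) = 27358 + 8*(-1/488) = 27358 - 1/61 = 1668837/61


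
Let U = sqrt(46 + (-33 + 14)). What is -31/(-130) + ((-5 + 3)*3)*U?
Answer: 31/130 - 18*sqrt(3) ≈ -30.938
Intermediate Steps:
U = 3*sqrt(3) (U = sqrt(46 - 19) = sqrt(27) = 3*sqrt(3) ≈ 5.1962)
-31/(-130) + ((-5 + 3)*3)*U = -31/(-130) + ((-5 + 3)*3)*(3*sqrt(3)) = -31*(-1/130) + (-2*3)*(3*sqrt(3)) = 31/130 - 18*sqrt(3)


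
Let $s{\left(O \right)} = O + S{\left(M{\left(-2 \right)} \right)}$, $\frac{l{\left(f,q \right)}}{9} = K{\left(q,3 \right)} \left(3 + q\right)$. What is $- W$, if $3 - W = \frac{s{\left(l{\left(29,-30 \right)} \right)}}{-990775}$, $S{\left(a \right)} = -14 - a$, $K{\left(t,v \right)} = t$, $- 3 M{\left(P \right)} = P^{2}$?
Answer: $- \frac{8938807}{2972325} \approx -3.0073$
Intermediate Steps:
$M{\left(P \right)} = - \frac{P^{2}}{3}$
$l{\left(f,q \right)} = 9 q \left(3 + q\right)$
$s{\left(O \right)} = - \frac{38}{3} + O$ ($s{\left(O \right)} = O - \left(14 - \frac{\left(-2\right)^{2}}{3}\right) = O - \left(14 - \frac{4}{3}\right) = O - \frac{38}{3} = - \frac{38}{3} + O$)
$W = \frac{8938807}{2972325}$ ($W = 3 - \frac{- \frac{38}{3} + 9 \left(-30\right) \left(3 - 30\right)}{-990775} = 3 - \left(- \frac{38}{3} + 9 \left(-30\right) \left(-27\right)\right) \left(- \frac{1}{990775}\right) = 3 - \left(- \frac{38}{3} + 7290\right) \left(- \frac{1}{990775}\right) = 3 - \frac{21832}{3} \left(- \frac{1}{990775}\right) = 3 - - \frac{21832}{2972325} = 3 + \frac{21832}{2972325} = \frac{8938807}{2972325} \approx 3.0073$)
$- W = \left(-1\right) \frac{8938807}{2972325} = - \frac{8938807}{2972325}$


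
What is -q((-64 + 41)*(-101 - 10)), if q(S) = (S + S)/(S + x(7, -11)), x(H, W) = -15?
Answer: -851/423 ≈ -2.0118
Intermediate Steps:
q(S) = 2*S/(-15 + S) (q(S) = (S + S)/(S - 15) = (2*S)/(-15 + S) = 2*S/(-15 + S))
-q((-64 + 41)*(-101 - 10)) = -2*(-64 + 41)*(-101 - 10)/(-15 + (-64 + 41)*(-101 - 10)) = -2*(-23*(-111))/(-15 - 23*(-111)) = -2*2553/(-15 + 2553) = -2*2553/2538 = -1*851/423 = -851/423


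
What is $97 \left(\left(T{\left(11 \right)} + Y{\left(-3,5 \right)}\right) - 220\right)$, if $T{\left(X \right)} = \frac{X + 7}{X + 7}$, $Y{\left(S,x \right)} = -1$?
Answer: $-21340$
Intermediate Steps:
$T{\left(X \right)} = 1$ ($T{\left(X \right)} = \frac{7 + X}{7 + X} = 1$)
$97 \left(\left(T{\left(11 \right)} + Y{\left(-3,5 \right)}\right) - 220\right) = 97 \left(\left(1 - 1\right) - 220\right) = 97 \left(0 - 220\right) = 97 \left(-220\right) = -21340$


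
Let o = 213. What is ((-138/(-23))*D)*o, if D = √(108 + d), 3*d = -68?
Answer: 6816*√3 ≈ 11806.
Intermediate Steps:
d = -68/3 (d = (⅓)*(-68) = -68/3 ≈ -22.667)
D = 16*√3/3 (D = √(108 - 68/3) = √(256/3) = 16*√3/3 ≈ 9.2376)
((-138/(-23))*D)*o = ((-138/(-23))*(16*√3/3))*213 = ((-138*(-1/23))*(16*√3/3))*213 = (6*(16*√3/3))*213 = (32*√3)*213 = 6816*√3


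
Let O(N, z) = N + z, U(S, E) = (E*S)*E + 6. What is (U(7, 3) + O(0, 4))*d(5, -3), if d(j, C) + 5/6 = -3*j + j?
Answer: -4745/6 ≈ -790.83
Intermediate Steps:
d(j, C) = -⅚ - 2*j (d(j, C) = -⅚ + (-3*j + j) = -⅚ - 2*j)
U(S, E) = 6 + S*E² (U(S, E) = S*E² + 6 = 6 + S*E²)
(U(7, 3) + O(0, 4))*d(5, -3) = ((6 + 7*3²) + (0 + 4))*(-⅚ - 2*5) = ((6 + 7*9) + 4)*(-⅚ - 10) = ((6 + 63) + 4)*(-65/6) = (69 + 4)*(-65/6) = 73*(-65/6) = -4745/6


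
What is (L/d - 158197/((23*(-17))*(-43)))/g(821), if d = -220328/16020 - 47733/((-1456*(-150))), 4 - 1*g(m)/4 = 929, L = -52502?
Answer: -170580597026593/168383196781100 ≈ -1.0131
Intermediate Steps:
g(m) = -3700 (g(m) = 16 - 4*929 = 16 - 3716 = -3700)
d = -116391233/8330400 (d = -220328*1/16020 - 47733/218400 = -55082/4005 - 47733*1/218400 = -55082/4005 - 2273/10400 = -116391233/8330400 ≈ -13.972)
(L/d - 158197/((23*(-17))*(-43)))/g(821) = (-52502/(-116391233/8330400) - 158197/((23*(-17))*(-43)))/(-3700) = (-52502*(-8330400/116391233) - 158197/((-391*(-43))))*(-1/3700) = (437362660800/116391233 - 158197/16813)*(-1/3700) = (437362660800/116391233 - 158197*1/16813)*(-1/3700) = (437362660800/116391233 - 3679/391)*(-1/3700) = (170580597026593/45508972103)*(-1/3700) = -170580597026593/168383196781100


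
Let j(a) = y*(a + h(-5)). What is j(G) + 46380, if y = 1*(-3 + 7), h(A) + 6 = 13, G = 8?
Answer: 46440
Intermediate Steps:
h(A) = 7 (h(A) = -6 + 13 = 7)
y = 4 (y = 1*4 = 4)
j(a) = 28 + 4*a (j(a) = 4*(a + 7) = 4*(7 + a) = 28 + 4*a)
j(G) + 46380 = (28 + 4*8) + 46380 = (28 + 32) + 46380 = 60 + 46380 = 46440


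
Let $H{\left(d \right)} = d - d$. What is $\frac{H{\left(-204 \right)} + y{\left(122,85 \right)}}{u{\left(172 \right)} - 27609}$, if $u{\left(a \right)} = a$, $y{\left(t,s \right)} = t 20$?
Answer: $- \frac{2440}{27437} \approx -0.088931$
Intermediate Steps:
$y{\left(t,s \right)} = 20 t$
$H{\left(d \right)} = 0$
$\frac{H{\left(-204 \right)} + y{\left(122,85 \right)}}{u{\left(172 \right)} - 27609} = \frac{0 + 20 \cdot 122}{172 - 27609} = \frac{0 + 2440}{-27437} = 2440 \left(- \frac{1}{27437}\right) = - \frac{2440}{27437}$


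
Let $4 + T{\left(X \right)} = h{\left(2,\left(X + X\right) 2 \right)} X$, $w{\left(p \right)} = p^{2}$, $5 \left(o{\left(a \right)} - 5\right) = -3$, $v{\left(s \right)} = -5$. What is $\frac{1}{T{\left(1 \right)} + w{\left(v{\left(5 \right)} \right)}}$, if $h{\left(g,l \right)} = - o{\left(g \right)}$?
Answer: $\frac{5}{83} \approx 0.060241$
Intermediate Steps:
$o{\left(a \right)} = \frac{22}{5}$ ($o{\left(a \right)} = 5 + \frac{1}{5} \left(-3\right) = 5 - \frac{3}{5} = \frac{22}{5}$)
$h{\left(g,l \right)} = - \frac{22}{5}$ ($h{\left(g,l \right)} = \left(-1\right) \frac{22}{5} = - \frac{22}{5}$)
$T{\left(X \right)} = -4 - \frac{22 X}{5}$
$\frac{1}{T{\left(1 \right)} + w{\left(v{\left(5 \right)} \right)}} = \frac{1}{\left(-4 - \frac{22}{5}\right) + \left(-5\right)^{2}} = \frac{1}{\left(-4 - \frac{22}{5}\right) + 25} = \frac{1}{- \frac{42}{5} + 25} = \frac{1}{\frac{83}{5}} = \frac{5}{83}$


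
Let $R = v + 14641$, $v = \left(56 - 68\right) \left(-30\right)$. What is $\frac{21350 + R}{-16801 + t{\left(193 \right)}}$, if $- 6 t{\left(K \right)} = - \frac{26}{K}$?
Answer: $- \frac{21047229}{9727766} \approx -2.1636$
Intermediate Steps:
$v = 360$ ($v = \left(-12\right) \left(-30\right) = 360$)
$t{\left(K \right)} = \frac{13}{3 K}$ ($t{\left(K \right)} = - \frac{\left(-26\right) \frac{1}{K}}{6} = \frac{13}{3 K}$)
$R = 15001$ ($R = 360 + 14641 = 15001$)
$\frac{21350 + R}{-16801 + t{\left(193 \right)}} = \frac{21350 + 15001}{-16801 + \frac{13}{3 \cdot 193}} = \frac{36351}{-16801 + \frac{13}{3} \cdot \frac{1}{193}} = \frac{36351}{-16801 + \frac{13}{579}} = \frac{36351}{- \frac{9727766}{579}} = 36351 \left(- \frac{579}{9727766}\right) = - \frac{21047229}{9727766}$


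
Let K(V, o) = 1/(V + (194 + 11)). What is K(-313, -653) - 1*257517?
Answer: -27811837/108 ≈ -2.5752e+5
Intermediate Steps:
K(V, o) = 1/(205 + V) (K(V, o) = 1/(V + 205) = 1/(205 + V))
K(-313, -653) - 1*257517 = 1/(205 - 313) - 1*257517 = 1/(-108) - 257517 = -1/108 - 257517 = -27811837/108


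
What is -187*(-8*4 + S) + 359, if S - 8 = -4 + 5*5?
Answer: 920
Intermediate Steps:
S = 29 (S = 8 + (-4 + 5*5) = 8 + (-4 + 25) = 8 + 21 = 29)
-187*(-8*4 + S) + 359 = -187*(-8*4 + 29) + 359 = -187*(-32 + 29) + 359 = -187*(-3) + 359 = 561 + 359 = 920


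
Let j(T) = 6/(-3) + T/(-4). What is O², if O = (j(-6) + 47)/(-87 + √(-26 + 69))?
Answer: 16459047/56640676 + 752463*√43/113281352 ≈ 0.33414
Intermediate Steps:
j(T) = -2 - T/4 (j(T) = 6*(-⅓) + T*(-¼) = -2 - T/4)
O = 93/(2*(-87 + √43)) (O = ((-2 - ¼*(-6)) + 47)/(-87 + √(-26 + 69)) = ((-2 + 3/2) + 47)/(-87 + √43) = (-½ + 47)/(-87 + √43) = 93/(2*(-87 + √43)) ≈ -0.57805)
O² = (-8091/15052 - 93*√43/15052)²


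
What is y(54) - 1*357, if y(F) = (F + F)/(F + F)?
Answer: -356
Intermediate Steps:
y(F) = 1 (y(F) = (2*F)/((2*F)) = (2*F)*(1/(2*F)) = 1)
y(54) - 1*357 = 1 - 1*357 = 1 - 357 = -356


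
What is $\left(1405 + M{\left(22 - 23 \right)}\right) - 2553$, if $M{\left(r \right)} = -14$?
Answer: $-1162$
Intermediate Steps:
$\left(1405 + M{\left(22 - 23 \right)}\right) - 2553 = \left(1405 - 14\right) - 2553 = 1391 - 2553 = -1162$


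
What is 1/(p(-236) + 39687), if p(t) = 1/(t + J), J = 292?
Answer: 56/2222473 ≈ 2.5197e-5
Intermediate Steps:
p(t) = 1/(292 + t) (p(t) = 1/(t + 292) = 1/(292 + t))
1/(p(-236) + 39687) = 1/(1/(292 - 236) + 39687) = 1/(1/56 + 39687) = 1/(2222473/56) = 56/2222473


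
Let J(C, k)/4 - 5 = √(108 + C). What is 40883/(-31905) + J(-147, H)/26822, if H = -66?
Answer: -547962863/427877955 + 2*I*√39/13411 ≈ -1.2807 + 0.00093132*I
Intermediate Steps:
J(C, k) = 20 + 4*√(108 + C)
40883/(-31905) + J(-147, H)/26822 = 40883/(-31905) + (20 + 4*√(108 - 147))/26822 = 40883*(-1/31905) + (20 + 4*√(-39))*(1/26822) = -40883/31905 + (20 + 4*(I*√39))*(1/26822) = -40883/31905 + (20 + 4*I*√39)*(1/26822) = -40883/31905 + (10/13411 + 2*I*√39/13411) = -547962863/427877955 + 2*I*√39/13411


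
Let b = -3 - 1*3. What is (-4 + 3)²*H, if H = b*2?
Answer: -12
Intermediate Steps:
b = -6 (b = -3 - 3 = -6)
H = -12 (H = -6*2 = -12)
(-4 + 3)²*H = (-4 + 3)²*(-12) = (-1)²*(-12) = 1*(-12) = -12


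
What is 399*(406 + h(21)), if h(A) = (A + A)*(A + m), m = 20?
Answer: 849072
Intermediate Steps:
h(A) = 2*A*(20 + A) (h(A) = (A + A)*(A + 20) = (2*A)*(20 + A) = 2*A*(20 + A))
399*(406 + h(21)) = 399*(406 + 2*21*(20 + 21)) = 399*(406 + 2*21*41) = 399*(406 + 1722) = 399*2128 = 849072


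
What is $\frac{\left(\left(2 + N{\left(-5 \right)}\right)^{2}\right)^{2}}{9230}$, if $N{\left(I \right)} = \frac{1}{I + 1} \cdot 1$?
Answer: $\frac{2401}{2362880} \approx 0.0010161$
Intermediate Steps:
$N{\left(I \right)} = \frac{1}{1 + I}$ ($N{\left(I \right)} = \frac{1}{1 + I} 1 = \frac{1}{1 + I}$)
$\frac{\left(\left(2 + N{\left(-5 \right)}\right)^{2}\right)^{2}}{9230} = \frac{\left(\left(2 + \frac{1}{1 - 5}\right)^{2}\right)^{2}}{9230} = \left(\left(2 + \frac{1}{-4}\right)^{2}\right)^{2} \cdot \frac{1}{9230} = \left(\left(2 - \frac{1}{4}\right)^{2}\right)^{2} \cdot \frac{1}{9230} = \left(\left(\frac{7}{4}\right)^{2}\right)^{2} \cdot \frac{1}{9230} = \left(\frac{49}{16}\right)^{2} \cdot \frac{1}{9230} = \frac{2401}{256} \cdot \frac{1}{9230} = \frac{2401}{2362880}$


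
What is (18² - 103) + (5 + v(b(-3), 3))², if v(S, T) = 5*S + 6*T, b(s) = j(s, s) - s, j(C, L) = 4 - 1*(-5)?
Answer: 7110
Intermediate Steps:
j(C, L) = 9 (j(C, L) = 4 + 5 = 9)
b(s) = 9 - s
(18² - 103) + (5 + v(b(-3), 3))² = (18² - 103) + (5 + (5*(9 - 1*(-3)) + 6*3))² = (324 - 103) + (5 + (5*(9 + 3) + 18))² = 221 + (5 + (5*12 + 18))² = 221 + (5 + (60 + 18))² = 221 + (5 + 78)² = 221 + 83² = 221 + 6889 = 7110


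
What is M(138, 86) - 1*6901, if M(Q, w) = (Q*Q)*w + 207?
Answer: 1631090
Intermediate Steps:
M(Q, w) = 207 + w*Q² (M(Q, w) = Q²*w + 207 = w*Q² + 207 = 207 + w*Q²)
M(138, 86) - 1*6901 = (207 + 86*138²) - 1*6901 = (207 + 86*19044) - 6901 = (207 + 1637784) - 6901 = 1637991 - 6901 = 1631090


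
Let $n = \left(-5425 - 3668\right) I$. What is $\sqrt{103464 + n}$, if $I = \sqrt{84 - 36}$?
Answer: $2 \sqrt{25866 - 9093 \sqrt{3}} \approx 201.16$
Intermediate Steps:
$I = 4 \sqrt{3}$ ($I = \sqrt{48} = 4 \sqrt{3} \approx 6.9282$)
$n = - 36372 \sqrt{3}$ ($n = \left(-5425 - 3668\right) 4 \sqrt{3} = - 9093 \cdot 4 \sqrt{3} = - 36372 \sqrt{3} \approx -62998.0$)
$\sqrt{103464 + n} = \sqrt{103464 - 36372 \sqrt{3}}$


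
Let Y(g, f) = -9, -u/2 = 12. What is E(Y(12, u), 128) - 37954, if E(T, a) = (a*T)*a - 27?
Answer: -185437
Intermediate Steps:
u = -24 (u = -2*12 = -24)
E(T, a) = -27 + T*a² (E(T, a) = (T*a)*a - 27 = T*a² - 27 = -27 + T*a²)
E(Y(12, u), 128) - 37954 = (-27 - 9*128²) - 37954 = (-27 - 9*16384) - 37954 = (-27 - 147456) - 37954 = -147483 - 37954 = -185437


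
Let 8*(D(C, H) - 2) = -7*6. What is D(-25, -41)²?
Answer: 169/16 ≈ 10.563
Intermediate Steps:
D(C, H) = -13/4 (D(C, H) = 2 + (-7*6)/8 = 2 + (⅛)*(-42) = 2 - 21/4 = -13/4)
D(-25, -41)² = (-13/4)² = 169/16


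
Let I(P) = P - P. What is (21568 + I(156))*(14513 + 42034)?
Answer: 1219605696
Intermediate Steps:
I(P) = 0
(21568 + I(156))*(14513 + 42034) = (21568 + 0)*(14513 + 42034) = 21568*56547 = 1219605696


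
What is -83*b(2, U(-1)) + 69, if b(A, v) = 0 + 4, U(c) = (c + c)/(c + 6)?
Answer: -263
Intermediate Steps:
U(c) = 2*c/(6 + c) (U(c) = (2*c)/(6 + c) = 2*c/(6 + c))
b(A, v) = 4
-83*b(2, U(-1)) + 69 = -83*4 + 69 = -332 + 69 = -263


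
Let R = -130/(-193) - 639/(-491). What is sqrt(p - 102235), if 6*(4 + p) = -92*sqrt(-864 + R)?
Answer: sqrt(-8262980059431519 - 65386470*I*sqrt(309640282049))/284289 ≈ 0.70397 - 319.75*I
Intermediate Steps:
R = 187157/94763 (R = -130*(-1/193) - 639*(-1/491) = 130/193 + 639/491 = 187157/94763 ≈ 1.9750)
p = -4 - 230*I*sqrt(309640282049)/284289 (p = -4 + (-92*sqrt(-864 + 187157/94763))/6 = -4 + (-460*I*sqrt(309640282049)/94763)/6 = -4 - 230*I*sqrt(309640282049)/284289 ≈ -4.0 - 450.19*I)
sqrt(p - 102235) = sqrt((-4 - 230*I*sqrt(309640282049)/284289) - 102235) = sqrt(-102239 - 230*I*sqrt(309640282049)/284289)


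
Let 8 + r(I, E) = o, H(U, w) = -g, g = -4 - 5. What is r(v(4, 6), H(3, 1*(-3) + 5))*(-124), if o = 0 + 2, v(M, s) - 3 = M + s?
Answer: 744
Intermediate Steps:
g = -9
v(M, s) = 3 + M + s (v(M, s) = 3 + (M + s) = 3 + M + s)
H(U, w) = 9 (H(U, w) = -1*(-9) = 9)
o = 2
r(I, E) = -6 (r(I, E) = -8 + 2 = -6)
r(v(4, 6), H(3, 1*(-3) + 5))*(-124) = -6*(-124) = 744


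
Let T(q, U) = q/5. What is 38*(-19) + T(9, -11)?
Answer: -3601/5 ≈ -720.20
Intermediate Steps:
T(q, U) = q/5 (T(q, U) = q*(1/5) = q/5)
38*(-19) + T(9, -11) = 38*(-19) + (1/5)*9 = -722 + 9/5 = -3601/5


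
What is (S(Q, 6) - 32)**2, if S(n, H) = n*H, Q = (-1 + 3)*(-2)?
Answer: 3136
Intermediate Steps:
Q = -4 (Q = 2*(-2) = -4)
S(n, H) = H*n
(S(Q, 6) - 32)**2 = (6*(-4) - 32)**2 = (-24 - 32)**2 = (-56)**2 = 3136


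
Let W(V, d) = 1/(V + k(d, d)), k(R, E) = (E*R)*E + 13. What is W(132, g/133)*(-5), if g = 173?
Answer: -11763185/346310082 ≈ -0.033967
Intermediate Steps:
k(R, E) = 13 + R*E² (k(R, E) = R*E² + 13 = 13 + R*E²)
W(V, d) = 1/(13 + V + d³) (W(V, d) = 1/(V + (13 + d*d²)) = 1/(V + (13 + d³)) = 1/(13 + V + d³))
W(132, g/133)*(-5) = -5/(13 + 132 + (173/133)³) = -5/(13 + 132 + 5177717/2352637) = -5/(346310082/2352637) = (2352637/346310082)*(-5) = -11763185/346310082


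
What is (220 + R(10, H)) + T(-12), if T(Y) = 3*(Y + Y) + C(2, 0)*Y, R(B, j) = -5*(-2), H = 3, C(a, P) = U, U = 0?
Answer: 158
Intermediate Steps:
C(a, P) = 0
R(B, j) = 10
T(Y) = 6*Y (T(Y) = 3*(Y + Y) + 0*Y = 3*(2*Y) + 0 = 6*Y + 0 = 6*Y)
(220 + R(10, H)) + T(-12) = (220 + 10) + 6*(-12) = 230 - 72 = 158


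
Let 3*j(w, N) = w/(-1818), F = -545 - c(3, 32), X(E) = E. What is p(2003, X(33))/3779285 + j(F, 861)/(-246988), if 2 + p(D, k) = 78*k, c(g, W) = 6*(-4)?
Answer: 3462701596259/5090971089685320 ≈ 0.00068017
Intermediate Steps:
c(g, W) = -24
p(D, k) = -2 + 78*k
F = -521 (F = -545 - 1*(-24) = -545 + 24 = -521)
j(w, N) = -w/5454 (j(w, N) = (w/(-1818))/3 = (w*(-1/1818))/3 = (-w/1818)/3 = -w/5454)
p(2003, X(33))/3779285 + j(F, 861)/(-246988) = (-2 + 78*33)/3779285 - 1/5454*(-521)/(-246988) = (-2 + 2574)*(1/3779285) + (521/5454)*(-1/246988) = 2572*(1/3779285) - 521/1347072552 = 2572/3779285 - 521/1347072552 = 3462701596259/5090971089685320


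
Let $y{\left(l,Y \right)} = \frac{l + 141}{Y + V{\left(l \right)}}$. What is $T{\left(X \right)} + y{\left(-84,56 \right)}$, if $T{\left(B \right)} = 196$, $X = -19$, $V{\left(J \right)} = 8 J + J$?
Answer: $\frac{137143}{700} \approx 195.92$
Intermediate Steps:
$V{\left(J \right)} = 9 J$
$y{\left(l,Y \right)} = \frac{141 + l}{Y + 9 l}$ ($y{\left(l,Y \right)} = \frac{l + 141}{Y + 9 l} = \frac{141 + l}{Y + 9 l}$)
$T{\left(X \right)} + y{\left(-84,56 \right)} = 196 + \frac{141 - 84}{56 + 9 \left(-84\right)} = 196 + \frac{1}{56 - 756} \cdot 57 = 196 + \frac{1}{-700} \cdot 57 = 196 - \frac{57}{700} = \frac{137143}{700}$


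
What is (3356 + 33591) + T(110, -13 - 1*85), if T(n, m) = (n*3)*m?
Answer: 4607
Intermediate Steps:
T(n, m) = 3*m*n (T(n, m) = (3*n)*m = 3*m*n)
(3356 + 33591) + T(110, -13 - 1*85) = (3356 + 33591) + 3*(-13 - 1*85)*110 = 36947 + 3*(-13 - 85)*110 = 36947 + 3*(-98)*110 = 36947 - 32340 = 4607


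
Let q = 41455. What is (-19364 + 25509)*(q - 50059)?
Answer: -52871580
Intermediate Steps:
(-19364 + 25509)*(q - 50059) = (-19364 + 25509)*(41455 - 50059) = 6145*(-8604) = -52871580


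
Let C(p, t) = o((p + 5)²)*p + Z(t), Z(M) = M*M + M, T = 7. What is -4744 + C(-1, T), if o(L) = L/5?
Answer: -23456/5 ≈ -4691.2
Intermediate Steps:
Z(M) = M + M² (Z(M) = M² + M = M + M²)
o(L) = L/5 (o(L) = L*(⅕) = L/5)
C(p, t) = t*(1 + t) + p*(5 + p)²/5 (C(p, t) = ((p + 5)²/5)*p + t*(1 + t) = ((5 + p)²/5)*p + t*(1 + t) = p*(5 + p)²/5 + t*(1 + t) = t*(1 + t) + p*(5 + p)²/5)
-4744 + C(-1, T) = -4744 + (7*(1 + 7) + (⅕)*(-1)*(5 - 1)²) = -4744 + (7*8 + (⅕)*(-1)*4²) = -4744 + (56 + (⅕)*(-1)*16) = -4744 + (56 - 16/5) = -4744 + 264/5 = -23456/5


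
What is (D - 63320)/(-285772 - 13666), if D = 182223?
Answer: -118903/299438 ≈ -0.39709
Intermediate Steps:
(D - 63320)/(-285772 - 13666) = (182223 - 63320)/(-285772 - 13666) = 118903/(-299438) = 118903*(-1/299438) = -118903/299438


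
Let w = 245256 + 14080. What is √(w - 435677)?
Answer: I*√176341 ≈ 419.93*I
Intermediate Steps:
w = 259336
√(w - 435677) = √(259336 - 435677) = √(-176341) = I*√176341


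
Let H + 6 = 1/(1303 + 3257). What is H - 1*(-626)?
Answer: 2827201/4560 ≈ 620.00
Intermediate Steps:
H = -27359/4560 (H = -6 + 1/(1303 + 3257) = -6 + 1/4560 = -27359/4560 ≈ -5.9998)
H - 1*(-626) = -27359/4560 - 1*(-626) = -27359/4560 + 626 = 2827201/4560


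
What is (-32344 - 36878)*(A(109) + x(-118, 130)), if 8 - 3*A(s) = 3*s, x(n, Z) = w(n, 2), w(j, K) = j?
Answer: 15528802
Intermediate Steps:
x(n, Z) = n
A(s) = 8/3 - s
(-32344 - 36878)*(A(109) + x(-118, 130)) = (-32344 - 36878)*((8/3 - 1*109) - 118) = -69222*((8/3 - 109) - 118) = -69222*(-319/3 - 118) = -69222*(-673/3) = 15528802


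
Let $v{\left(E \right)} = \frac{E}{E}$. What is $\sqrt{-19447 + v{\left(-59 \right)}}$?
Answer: $i \sqrt{19446} \approx 139.45 i$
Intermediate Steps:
$v{\left(E \right)} = 1$
$\sqrt{-19447 + v{\left(-59 \right)}} = \sqrt{-19447 + 1} = \sqrt{-19446} = i \sqrt{19446}$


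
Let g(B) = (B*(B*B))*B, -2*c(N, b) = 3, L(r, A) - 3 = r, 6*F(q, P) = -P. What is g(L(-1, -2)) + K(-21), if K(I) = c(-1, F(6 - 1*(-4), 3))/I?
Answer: 225/14 ≈ 16.071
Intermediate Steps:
F(q, P) = -P/6 (F(q, P) = (-P)/6 = -P/6)
L(r, A) = 3 + r
c(N, b) = -3/2 (c(N, b) = -½*3 = -3/2)
g(B) = B⁴ (g(B) = (B*B²)*B = B³*B = B⁴)
K(I) = -3/(2*I)
g(L(-1, -2)) + K(-21) = (3 - 1)⁴ - 3/2/(-21) = 2⁴ - 3/2*(-1/21) = 16 + 1/14 = 225/14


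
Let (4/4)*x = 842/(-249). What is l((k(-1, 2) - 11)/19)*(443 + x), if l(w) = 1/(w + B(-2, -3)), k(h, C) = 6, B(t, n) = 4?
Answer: 2079835/17679 ≈ 117.64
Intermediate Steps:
x = -842/249 (x = 842/(-249) = 842*(-1/249) = -842/249 ≈ -3.3815)
l(w) = 1/(4 + w) (l(w) = 1/(w + 4) = 1/(4 + w))
l((k(-1, 2) - 11)/19)*(443 + x) = (443 - 842/249)/(4 + (6 - 11)/19) = (109465/249)/(4 - 5*1/19) = (109465/249)/(4 - 5/19) = (109465/249)/(71/19) = (19/71)*(109465/249) = 2079835/17679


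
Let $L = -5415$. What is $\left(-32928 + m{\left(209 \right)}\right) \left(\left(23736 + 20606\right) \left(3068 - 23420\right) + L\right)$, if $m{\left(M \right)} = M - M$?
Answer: $29715998693472$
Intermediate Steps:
$m{\left(M \right)} = 0$
$\left(-32928 + m{\left(209 \right)}\right) \left(\left(23736 + 20606\right) \left(3068 - 23420\right) + L\right) = \left(-32928 + 0\right) \left(\left(23736 + 20606\right) \left(3068 - 23420\right) - 5415\right) = - 32928 \left(44342 \left(-20352\right) - 5415\right) = - 32928 \left(-902448384 - 5415\right) = \left(-32928\right) \left(-902453799\right) = 29715998693472$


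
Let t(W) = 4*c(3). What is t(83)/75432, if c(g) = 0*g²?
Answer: 0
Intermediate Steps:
c(g) = 0
t(W) = 0 (t(W) = 4*0 = 0)
t(83)/75432 = 0/75432 = 0*(1/75432) = 0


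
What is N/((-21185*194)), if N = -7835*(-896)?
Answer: -702016/410989 ≈ -1.7081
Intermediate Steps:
N = 7020160
N/((-21185*194)) = 7020160/((-21185*194)) = 7020160/(-4109890) = 7020160*(-1/4109890) = -702016/410989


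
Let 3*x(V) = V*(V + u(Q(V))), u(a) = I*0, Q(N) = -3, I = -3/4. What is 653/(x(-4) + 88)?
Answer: 1959/280 ≈ 6.9964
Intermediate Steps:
I = -¾ (I = -3*¼ = -¾ ≈ -0.75000)
u(a) = 0 (u(a) = -¾*0 = 0)
x(V) = V²/3 (x(V) = (V*(V + 0))/3 = (V*V)/3 = V²/3)
653/(x(-4) + 88) = 653/((⅓)*(-4)² + 88) = 653/((⅓)*16 + 88) = 653/(16/3 + 88) = 653/(280/3) = 653*(3/280) = 1959/280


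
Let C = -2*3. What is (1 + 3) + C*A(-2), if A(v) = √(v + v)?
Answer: 4 - 12*I ≈ 4.0 - 12.0*I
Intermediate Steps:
A(v) = √2*√v (A(v) = √(2*v) = √2*√v)
C = -6
(1 + 3) + C*A(-2) = (1 + 3) - 6*√2*√(-2) = 4 - 6*√2*I*√2 = 4 - 12*I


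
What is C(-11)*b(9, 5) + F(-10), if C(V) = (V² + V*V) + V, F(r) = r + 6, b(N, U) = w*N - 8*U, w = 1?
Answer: -7165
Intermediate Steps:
b(N, U) = N - 8*U (b(N, U) = 1*N - 8*U = N - 8*U)
F(r) = 6 + r
C(V) = V + 2*V² (C(V) = (V² + V²) + V = 2*V² + V = V + 2*V²)
C(-11)*b(9, 5) + F(-10) = (-11*(1 + 2*(-11)))*(9 - 8*5) + (6 - 10) = (-11*(1 - 22))*(9 - 40) - 4 = -11*(-21)*(-31) - 4 = 231*(-31) - 4 = -7161 - 4 = -7165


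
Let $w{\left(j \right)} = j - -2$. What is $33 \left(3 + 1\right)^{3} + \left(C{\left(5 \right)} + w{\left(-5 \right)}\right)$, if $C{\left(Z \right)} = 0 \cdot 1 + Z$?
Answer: $2114$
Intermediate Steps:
$C{\left(Z \right)} = Z$ ($C{\left(Z \right)} = 0 + Z = Z$)
$w{\left(j \right)} = 2 + j$ ($w{\left(j \right)} = j + 2 = 2 + j$)
$33 \left(3 + 1\right)^{3} + \left(C{\left(5 \right)} + w{\left(-5 \right)}\right) = 33 \left(3 + 1\right)^{3} + \left(5 + \left(2 - 5\right)\right) = 33 \cdot 4^{3} + \left(5 - 3\right) = 33 \cdot 64 + 2 = 2112 + 2 = 2114$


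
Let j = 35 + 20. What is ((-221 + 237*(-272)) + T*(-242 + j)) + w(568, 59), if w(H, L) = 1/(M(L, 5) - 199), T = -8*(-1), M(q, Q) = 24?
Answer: -11581676/175 ≈ -66181.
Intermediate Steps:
j = 55
T = 8
w(H, L) = -1/175 (w(H, L) = 1/(24 - 199) = 1/(-175) = -1/175)
((-221 + 237*(-272)) + T*(-242 + j)) + w(568, 59) = ((-221 + 237*(-272)) + 8*(-242 + 55)) - 1/175 = ((-221 - 64464) + 8*(-187)) - 1/175 = (-64685 - 1496) - 1/175 = -66181 - 1/175 = -11581676/175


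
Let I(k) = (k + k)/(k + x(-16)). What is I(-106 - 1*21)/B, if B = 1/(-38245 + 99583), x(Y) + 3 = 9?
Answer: 15579852/121 ≈ 1.2876e+5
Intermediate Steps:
x(Y) = 6 (x(Y) = -3 + 9 = 6)
I(k) = 2*k/(6 + k) (I(k) = (k + k)/(k + 6) = (2*k)/(6 + k) = 2*k/(6 + k))
B = 1/61338 ≈ 1.6303e-5
I(-106 - 1*21)/B = (2*(-106 - 1*21)/(6 + (-106 - 1*21)))/(1/61338) = (2*(-106 - 21)/(6 + (-106 - 21)))*61338 = (2*(-127)/(6 - 127))*61338 = (2*(-127)/(-121))*61338 = (2*(-127)*(-1/121))*61338 = (254/121)*61338 = 15579852/121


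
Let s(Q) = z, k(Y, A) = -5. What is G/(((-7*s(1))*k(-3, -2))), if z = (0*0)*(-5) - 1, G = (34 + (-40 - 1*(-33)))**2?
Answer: -729/35 ≈ -20.829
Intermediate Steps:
G = 729 (G = (34 + (-40 + 33))**2 = (34 - 7)**2 = 27**2 = 729)
z = -1 (z = 0*(-5) - 1 = 0 - 1 = -1)
s(Q) = -1
G/(((-7*s(1))*k(-3, -2))) = 729/((-7*(-1)*(-5))) = 729/((7*(-5))) = 729/(-35) = 729*(-1/35) = -729/35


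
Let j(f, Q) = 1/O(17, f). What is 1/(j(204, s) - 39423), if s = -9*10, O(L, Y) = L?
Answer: -17/670190 ≈ -2.5366e-5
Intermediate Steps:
s = -90
j(f, Q) = 1/17
1/(j(204, s) - 39423) = 1/(1/17 - 39423) = 1/(-670190/17) = -17/670190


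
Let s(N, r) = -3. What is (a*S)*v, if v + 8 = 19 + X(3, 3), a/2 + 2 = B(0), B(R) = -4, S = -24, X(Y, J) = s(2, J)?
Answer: 2304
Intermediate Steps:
X(Y, J) = -3
a = -12 (a = -4 + 2*(-4) = -4 - 8 = -12)
v = 8 (v = -8 + (19 - 3) = -8 + 16 = 8)
(a*S)*v = -12*(-24)*8 = 288*8 = 2304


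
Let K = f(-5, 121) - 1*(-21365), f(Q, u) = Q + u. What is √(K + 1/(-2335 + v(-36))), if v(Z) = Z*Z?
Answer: 3*√2576576618/1039 ≈ 146.56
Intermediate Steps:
v(Z) = Z²
K = 21481 (K = (-5 + 121) - 1*(-21365) = 116 + 21365 = 21481)
√(K + 1/(-2335 + v(-36))) = √(21481 + 1/(-2335 + (-36)²)) = √(21481 + 1/(-2335 + 1296)) = √(21481 + 1/(-1039)) = √(21481 - 1/1039) = √(22318758/1039) = 3*√2576576618/1039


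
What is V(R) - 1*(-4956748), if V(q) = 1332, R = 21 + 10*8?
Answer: 4958080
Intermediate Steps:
R = 101 (R = 21 + 80 = 101)
V(R) - 1*(-4956748) = 1332 - 1*(-4956748) = 1332 + 4956748 = 4958080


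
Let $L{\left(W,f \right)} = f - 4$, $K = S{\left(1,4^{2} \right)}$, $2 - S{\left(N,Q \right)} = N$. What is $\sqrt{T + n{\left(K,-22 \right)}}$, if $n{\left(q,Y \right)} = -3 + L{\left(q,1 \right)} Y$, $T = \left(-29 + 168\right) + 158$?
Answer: $6 \sqrt{10} \approx 18.974$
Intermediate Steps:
$T = 297$ ($T = 139 + 158 = 297$)
$S{\left(N,Q \right)} = 2 - N$
$K = 1$ ($K = 2 - 1 = 1$)
$L{\left(W,f \right)} = -4 + f$
$n{\left(q,Y \right)} = -3 - 3 Y$ ($n{\left(q,Y \right)} = -3 + \left(-4 + 1\right) Y = -3 - 3 Y$)
$\sqrt{T + n{\left(K,-22 \right)}} = \sqrt{297 - -63} = \sqrt{297 + \left(-3 + 66\right)} = \sqrt{297 + 63} = \sqrt{360} = 6 \sqrt{10}$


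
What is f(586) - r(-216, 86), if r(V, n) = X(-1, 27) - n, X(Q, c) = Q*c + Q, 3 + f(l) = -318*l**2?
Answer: -109199817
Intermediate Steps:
f(l) = -3 - 318*l**2
X(Q, c) = Q + Q*c
r(V, n) = -28 - n (r(V, n) = -(1 + 27) - n = -1*28 - n = -28 - n)
f(586) - r(-216, 86) = (-3 - 318*586**2) - (-28 - 1*86) = (-3 - 318*343396) - (-28 - 86) = (-3 - 109199928) - 1*(-114) = -109199931 + 114 = -109199817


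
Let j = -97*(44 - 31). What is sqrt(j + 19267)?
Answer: sqrt(18006) ≈ 134.19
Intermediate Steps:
j = -1261 (j = -97*13 = -1261)
sqrt(j + 19267) = sqrt(-1261 + 19267) = sqrt(18006)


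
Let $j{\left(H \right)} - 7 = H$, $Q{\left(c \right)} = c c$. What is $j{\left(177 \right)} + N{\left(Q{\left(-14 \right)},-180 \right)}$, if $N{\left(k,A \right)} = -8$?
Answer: $176$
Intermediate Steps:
$Q{\left(c \right)} = c^{2}$
$j{\left(H \right)} = 7 + H$
$j{\left(177 \right)} + N{\left(Q{\left(-14 \right)},-180 \right)} = \left(7 + 177\right) - 8 = 184 - 8 = 176$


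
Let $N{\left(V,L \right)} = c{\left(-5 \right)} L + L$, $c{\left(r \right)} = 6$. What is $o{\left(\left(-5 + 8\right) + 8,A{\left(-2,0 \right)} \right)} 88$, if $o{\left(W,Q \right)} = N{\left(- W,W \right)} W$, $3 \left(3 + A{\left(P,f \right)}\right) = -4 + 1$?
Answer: $74536$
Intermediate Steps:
$A{\left(P,f \right)} = -4$ ($A{\left(P,f \right)} = -3 + \frac{-4 + 1}{3} = -3 + \frac{1}{3} \left(-3\right) = -3 - 1 = -4$)
$N{\left(V,L \right)} = 7 L$ ($N{\left(V,L \right)} = 6 L + L = 7 L$)
$o{\left(W,Q \right)} = 7 W^{2}$ ($o{\left(W,Q \right)} = 7 W W = 7 W^{2}$)
$o{\left(\left(-5 + 8\right) + 8,A{\left(-2,0 \right)} \right)} 88 = 7 \left(\left(-5 + 8\right) + 8\right)^{2} \cdot 88 = 7 \left(3 + 8\right)^{2} \cdot 88 = 7 \cdot 11^{2} \cdot 88 = 7 \cdot 121 \cdot 88 = 847 \cdot 88 = 74536$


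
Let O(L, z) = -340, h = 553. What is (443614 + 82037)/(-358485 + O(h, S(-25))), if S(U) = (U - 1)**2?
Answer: -525651/358825 ≈ -1.4649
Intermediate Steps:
S(U) = (-1 + U)**2
(443614 + 82037)/(-358485 + O(h, S(-25))) = (443614 + 82037)/(-358485 - 340) = 525651/(-358825) = 525651*(-1/358825) = -525651/358825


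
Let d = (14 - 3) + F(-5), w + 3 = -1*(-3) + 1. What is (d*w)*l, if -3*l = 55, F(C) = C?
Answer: -110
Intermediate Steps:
w = 1 (w = -3 + (-1*(-3) + 1) = -3 + (3 + 1) = -3 + 4 = 1)
d = 6 (d = (14 - 3) - 5 = 11 - 5 = 6)
l = -55/3 (l = -⅓*55 = -55/3 ≈ -18.333)
(d*w)*l = (6*1)*(-55/3) = 6*(-55/3) = -110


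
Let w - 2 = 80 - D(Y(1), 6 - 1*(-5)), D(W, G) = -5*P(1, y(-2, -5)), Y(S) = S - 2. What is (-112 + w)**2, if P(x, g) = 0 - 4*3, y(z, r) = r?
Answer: 8100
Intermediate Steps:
P(x, g) = -12 (P(x, g) = 0 - 12 = -12)
Y(S) = -2 + S
D(W, G) = 60 (D(W, G) = -5*(-12) = 60)
w = 22 (w = 2 + (80 - 1*60) = 2 + (80 - 60) = 2 + 20 = 22)
(-112 + w)**2 = (-112 + 22)**2 = (-90)**2 = 8100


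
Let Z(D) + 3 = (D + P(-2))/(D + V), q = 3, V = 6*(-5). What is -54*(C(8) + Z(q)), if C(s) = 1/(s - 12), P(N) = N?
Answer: 355/2 ≈ 177.50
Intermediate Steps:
V = -30
C(s) = 1/(-12 + s)
Z(D) = -3 + (-2 + D)/(-30 + D) (Z(D) = -3 + (D - 2)/(D - 30) = -3 + (-2 + D)/(-30 + D))
-54*(C(8) + Z(q)) = -54*(1/(-12 + 8) + 2*(44 - 1*3)/(-30 + 3)) = -54*(1/(-4) + 2*(44 - 3)/(-27)) = -54*(-¼ + 2*(-1/27)*41) = -54*(-¼ - 82/27) = -54*(-355/108) = 355/2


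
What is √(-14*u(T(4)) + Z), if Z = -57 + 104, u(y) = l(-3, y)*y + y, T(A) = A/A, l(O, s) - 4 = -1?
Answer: 3*I ≈ 3.0*I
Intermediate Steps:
l(O, s) = 3 (l(O, s) = 4 - 1 = 3)
T(A) = 1
u(y) = 4*y (u(y) = 3*y + y = 4*y)
Z = 47
√(-14*u(T(4)) + Z) = √(-56 + 47) = √(-9) = 3*I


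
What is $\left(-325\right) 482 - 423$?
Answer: $-157073$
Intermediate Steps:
$\left(-325\right) 482 - 423 = -156650 - 423 = -157073$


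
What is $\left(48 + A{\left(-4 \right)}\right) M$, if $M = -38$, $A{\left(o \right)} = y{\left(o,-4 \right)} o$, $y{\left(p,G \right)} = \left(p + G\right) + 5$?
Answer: $-2280$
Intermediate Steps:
$y{\left(p,G \right)} = 5 + G + p$ ($y{\left(p,G \right)} = \left(G + p\right) + 5 = 5 + G + p$)
$A{\left(o \right)} = o \left(1 + o\right)$ ($A{\left(o \right)} = \left(5 - 4 + o\right) o = \left(1 + o\right) o = o \left(1 + o\right)$)
$\left(48 + A{\left(-4 \right)}\right) M = \left(48 - 4 \left(1 - 4\right)\right) \left(-38\right) = \left(48 - -12\right) \left(-38\right) = \left(48 + 12\right) \left(-38\right) = 60 \left(-38\right) = -2280$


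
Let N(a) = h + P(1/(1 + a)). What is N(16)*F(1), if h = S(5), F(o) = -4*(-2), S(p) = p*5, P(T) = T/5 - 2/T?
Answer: -6112/85 ≈ -71.906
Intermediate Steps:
P(T) = -2/T + T/5 (P(T) = T*(1/5) - 2/T = T/5 - 2/T = -2/T + T/5)
S(p) = 5*p
F(o) = 8
h = 25 (h = 5*5 = 25)
N(a) = 23 - 2*a + 1/(5*(1 + a)) (N(a) = 25 + (-(2 + 2*a) + 1/(5*(1 + a))) = 25 + (-2*(1 + a) + 1/(5*(1 + a))) = 25 + ((-2 - 2*a) + 1/(5*(1 + a))) = 25 + (-2 - 2*a + 1/(5*(1 + a))) = 23 - 2*a + 1/(5*(1 + a)))
N(16)*F(1) = ((116 - 10*16**2 + 105*16)/(5*(1 + 16)))*8 = ((1/5)*(116 - 10*256 + 1680)/17)*8 = ((1/5)*(1/17)*(116 - 2560 + 1680))*8 = ((1/5)*(1/17)*(-764))*8 = -764/85*8 = -6112/85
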